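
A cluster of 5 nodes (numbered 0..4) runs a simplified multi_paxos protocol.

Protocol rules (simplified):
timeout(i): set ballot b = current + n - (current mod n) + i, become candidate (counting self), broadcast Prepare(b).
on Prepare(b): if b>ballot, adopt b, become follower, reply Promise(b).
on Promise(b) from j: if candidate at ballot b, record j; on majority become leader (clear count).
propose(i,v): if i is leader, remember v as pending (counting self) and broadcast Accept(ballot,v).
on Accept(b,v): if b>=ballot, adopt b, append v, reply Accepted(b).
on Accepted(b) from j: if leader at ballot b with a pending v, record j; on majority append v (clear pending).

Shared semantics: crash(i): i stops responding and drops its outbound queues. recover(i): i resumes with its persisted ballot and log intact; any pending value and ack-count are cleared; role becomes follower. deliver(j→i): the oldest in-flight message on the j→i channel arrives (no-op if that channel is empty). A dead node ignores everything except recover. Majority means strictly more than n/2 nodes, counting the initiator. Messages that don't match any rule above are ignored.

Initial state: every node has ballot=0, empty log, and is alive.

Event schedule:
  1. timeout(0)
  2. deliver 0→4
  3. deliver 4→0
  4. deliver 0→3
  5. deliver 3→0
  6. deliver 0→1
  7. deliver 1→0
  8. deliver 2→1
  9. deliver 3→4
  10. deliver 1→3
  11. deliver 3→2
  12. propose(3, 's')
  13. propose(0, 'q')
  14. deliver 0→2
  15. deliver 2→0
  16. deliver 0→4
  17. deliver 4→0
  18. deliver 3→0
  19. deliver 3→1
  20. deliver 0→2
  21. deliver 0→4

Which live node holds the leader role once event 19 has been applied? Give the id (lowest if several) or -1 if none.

0

[1] timeout(0) → N0(cand b5 [-])
[2] deliver 0→4 → N4(foll b5 [-])
[3] deliver 4→0 → ∅
[4] deliver 0→3 → N3(foll b5 [-])
[5] deliver 3→0 → N0(lead b5 [-])
[6] deliver 0→1 → N1(foll b5 [-])
[7] deliver 1→0 → ∅
[8] deliver 2→1 → ∅
[9] deliver 3→4 → ∅
[10] deliver 1→3 → ∅
[11] deliver 3→2 → ∅
[12] propose(3,'s') → ∅
[13] propose(0,'q') → ∅
[14] deliver 0→2 → N2(foll b5 [-])
[15] deliver 2→0 → ∅
[16] deliver 0→4 → N4(foll b5 [q])
[17] deliver 4→0 → ∅
[18] deliver 3→0 → ∅
[19] deliver 3→1 → ∅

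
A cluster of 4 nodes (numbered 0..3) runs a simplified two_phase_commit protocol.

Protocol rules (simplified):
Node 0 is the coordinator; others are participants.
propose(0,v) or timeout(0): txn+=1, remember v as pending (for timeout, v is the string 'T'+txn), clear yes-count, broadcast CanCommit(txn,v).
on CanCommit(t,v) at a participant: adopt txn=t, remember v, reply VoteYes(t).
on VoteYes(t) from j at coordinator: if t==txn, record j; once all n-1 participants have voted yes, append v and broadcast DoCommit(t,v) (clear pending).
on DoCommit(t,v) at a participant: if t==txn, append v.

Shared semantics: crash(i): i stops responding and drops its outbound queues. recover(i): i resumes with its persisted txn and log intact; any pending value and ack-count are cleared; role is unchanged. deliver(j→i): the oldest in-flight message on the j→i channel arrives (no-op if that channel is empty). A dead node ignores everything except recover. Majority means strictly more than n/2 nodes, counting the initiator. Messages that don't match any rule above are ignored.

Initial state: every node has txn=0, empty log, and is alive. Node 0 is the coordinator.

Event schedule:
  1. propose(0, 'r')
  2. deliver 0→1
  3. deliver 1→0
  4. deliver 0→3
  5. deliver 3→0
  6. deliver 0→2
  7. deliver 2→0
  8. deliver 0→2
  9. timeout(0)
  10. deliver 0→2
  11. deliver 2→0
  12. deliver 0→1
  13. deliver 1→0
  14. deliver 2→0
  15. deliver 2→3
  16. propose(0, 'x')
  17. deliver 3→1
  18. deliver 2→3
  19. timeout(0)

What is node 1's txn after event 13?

1

[1] propose(0,'r') → N0(coor t1 [-])
[2] deliver 0→1 → N1(part t1 [-])
[3] deliver 1→0 → ∅
[4] deliver 0→3 → N3(part t1 [-])
[5] deliver 3→0 → ∅
[6] deliver 0→2 → N2(part t1 [-])
[7] deliver 2→0 → N0(coor t1 [r])
[8] deliver 0→2 → N2(part t1 [r])
[9] timeout(0) → N0(coor t2 [r])
[10] deliver 0→2 → N2(part t2 [r])
[11] deliver 2→0 → ∅
[12] deliver 0→1 → N1(part t1 [r])
[13] deliver 1→0 → ∅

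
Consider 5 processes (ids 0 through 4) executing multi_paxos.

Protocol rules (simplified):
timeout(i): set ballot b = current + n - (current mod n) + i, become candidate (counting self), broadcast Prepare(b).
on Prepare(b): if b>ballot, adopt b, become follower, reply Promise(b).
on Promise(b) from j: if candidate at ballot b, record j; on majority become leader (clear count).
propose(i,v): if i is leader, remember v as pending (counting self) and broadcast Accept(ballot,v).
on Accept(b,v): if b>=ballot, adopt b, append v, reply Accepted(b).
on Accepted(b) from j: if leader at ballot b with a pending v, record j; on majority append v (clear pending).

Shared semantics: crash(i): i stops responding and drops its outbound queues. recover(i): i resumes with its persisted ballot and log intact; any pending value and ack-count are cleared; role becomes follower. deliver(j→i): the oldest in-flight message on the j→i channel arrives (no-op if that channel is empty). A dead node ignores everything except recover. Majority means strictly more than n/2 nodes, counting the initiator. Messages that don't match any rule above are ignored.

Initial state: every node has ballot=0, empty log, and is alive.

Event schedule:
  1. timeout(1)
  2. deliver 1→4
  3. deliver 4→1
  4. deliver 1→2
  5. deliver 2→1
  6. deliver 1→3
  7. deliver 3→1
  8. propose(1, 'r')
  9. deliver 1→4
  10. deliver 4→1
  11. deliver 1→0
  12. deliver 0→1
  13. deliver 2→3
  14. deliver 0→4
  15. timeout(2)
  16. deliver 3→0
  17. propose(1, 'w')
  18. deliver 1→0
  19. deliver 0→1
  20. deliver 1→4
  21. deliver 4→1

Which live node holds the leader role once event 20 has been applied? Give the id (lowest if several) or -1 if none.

1

e1 timeout(1): 1[cand,b=6,-]
e2 deliver 1→4: 4[foll,b=6,-]
e3 deliver 4→1: ·
e4 deliver 1→2: 2[foll,b=6,-]
e5 deliver 2→1: 1[lead,b=6,-]
e6 deliver 1→3: 3[foll,b=6,-]
e7 deliver 3→1: ·
e8 propose(1,'r'): ·
e9 deliver 1→4: 4[foll,b=6,r]
e10 deliver 4→1: ·
e11 deliver 1→0: 0[foll,b=6,-]
e12 deliver 0→1: ·
e13 deliver 2→3: ·
e14 deliver 0→4: ·
e15 timeout(2): 2[cand,b=12,-]
e16 deliver 3→0: ·
e17 propose(1,'w'): ·
e18 deliver 1→0: 0[foll,b=6,r]
e19 deliver 0→1: ·
e20 deliver 1→4: 4[foll,b=6,r,w]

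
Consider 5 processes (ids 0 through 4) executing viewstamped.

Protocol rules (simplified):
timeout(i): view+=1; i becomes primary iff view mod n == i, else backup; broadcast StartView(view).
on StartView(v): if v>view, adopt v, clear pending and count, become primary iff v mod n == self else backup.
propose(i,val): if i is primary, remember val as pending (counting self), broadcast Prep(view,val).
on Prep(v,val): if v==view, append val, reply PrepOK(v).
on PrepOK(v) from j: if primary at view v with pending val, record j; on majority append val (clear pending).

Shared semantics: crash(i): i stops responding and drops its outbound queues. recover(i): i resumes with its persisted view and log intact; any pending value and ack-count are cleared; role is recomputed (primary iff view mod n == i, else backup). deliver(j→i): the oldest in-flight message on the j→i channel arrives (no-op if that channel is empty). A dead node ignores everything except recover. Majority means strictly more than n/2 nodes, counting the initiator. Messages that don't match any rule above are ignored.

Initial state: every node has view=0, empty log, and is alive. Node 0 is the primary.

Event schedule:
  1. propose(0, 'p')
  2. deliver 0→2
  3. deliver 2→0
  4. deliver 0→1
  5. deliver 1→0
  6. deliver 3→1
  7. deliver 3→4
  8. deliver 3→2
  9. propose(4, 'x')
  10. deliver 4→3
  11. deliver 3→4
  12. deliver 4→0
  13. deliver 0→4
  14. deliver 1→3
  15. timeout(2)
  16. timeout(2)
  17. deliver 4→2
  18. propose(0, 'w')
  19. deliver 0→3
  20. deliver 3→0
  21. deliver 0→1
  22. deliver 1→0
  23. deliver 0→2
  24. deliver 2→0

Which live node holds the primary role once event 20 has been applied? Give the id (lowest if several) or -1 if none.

0

1. propose(0,'p'):  nop
2. deliver 0→2:  <2:back v0 p>
3. deliver 2→0:  nop
4. deliver 0→1:  <1:back v0 p>
5. deliver 1→0:  <0:prim v0 p>
6. deliver 3→1:  nop
7. deliver 3→4:  nop
8. deliver 3→2:  nop
9. propose(4,'x'):  nop
10. deliver 4→3:  nop
11. deliver 3→4:  nop
12. deliver 4→0:  nop
13. deliver 0→4:  <4:back v0 p>
14. deliver 1→3:  nop
15. timeout(2):  <2:back v1 p>
16. timeout(2):  <2:prim v2 p>
17. deliver 4→2:  nop
18. propose(0,'w'):  nop
19. deliver 0→3:  <3:back v0 p>
20. deliver 3→0:  nop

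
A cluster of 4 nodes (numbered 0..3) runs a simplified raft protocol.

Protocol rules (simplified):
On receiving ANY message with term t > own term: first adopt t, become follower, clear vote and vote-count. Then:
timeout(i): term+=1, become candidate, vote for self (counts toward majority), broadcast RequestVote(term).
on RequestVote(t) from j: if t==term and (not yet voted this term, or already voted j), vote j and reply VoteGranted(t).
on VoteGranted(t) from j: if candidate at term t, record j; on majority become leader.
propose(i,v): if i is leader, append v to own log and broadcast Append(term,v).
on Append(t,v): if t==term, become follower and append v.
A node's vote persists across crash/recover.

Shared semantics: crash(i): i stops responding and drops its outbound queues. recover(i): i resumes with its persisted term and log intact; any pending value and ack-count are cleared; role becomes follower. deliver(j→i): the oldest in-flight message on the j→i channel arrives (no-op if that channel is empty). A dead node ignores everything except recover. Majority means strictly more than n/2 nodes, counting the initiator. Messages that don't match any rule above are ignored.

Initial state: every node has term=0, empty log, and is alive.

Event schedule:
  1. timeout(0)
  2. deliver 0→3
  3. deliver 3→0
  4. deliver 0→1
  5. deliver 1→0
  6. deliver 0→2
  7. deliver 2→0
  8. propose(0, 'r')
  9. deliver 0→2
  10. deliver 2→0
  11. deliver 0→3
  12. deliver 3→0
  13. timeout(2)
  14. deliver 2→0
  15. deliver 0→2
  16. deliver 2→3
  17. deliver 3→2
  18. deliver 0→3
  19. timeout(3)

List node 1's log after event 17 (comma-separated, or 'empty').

[1] timeout(0) → N0(cand t1 [-])
[2] deliver 0→3 → N3(foll t1 [-])
[3] deliver 3→0 → ∅
[4] deliver 0→1 → N1(foll t1 [-])
[5] deliver 1→0 → N0(lead t1 [-])
[6] deliver 0→2 → N2(foll t1 [-])
[7] deliver 2→0 → ∅
[8] propose(0,'r') → N0(lead t1 [r])
[9] deliver 0→2 → N2(foll t1 [r])
[10] deliver 2→0 → ∅
[11] deliver 0→3 → N3(foll t1 [r])
[12] deliver 3→0 → ∅
[13] timeout(2) → N2(cand t2 [r])
[14] deliver 2→0 → N0(foll t2 [r])
[15] deliver 0→2 → ∅
[16] deliver 2→3 → N3(foll t2 [r])
[17] deliver 3→2 → N2(lead t2 [r])

empty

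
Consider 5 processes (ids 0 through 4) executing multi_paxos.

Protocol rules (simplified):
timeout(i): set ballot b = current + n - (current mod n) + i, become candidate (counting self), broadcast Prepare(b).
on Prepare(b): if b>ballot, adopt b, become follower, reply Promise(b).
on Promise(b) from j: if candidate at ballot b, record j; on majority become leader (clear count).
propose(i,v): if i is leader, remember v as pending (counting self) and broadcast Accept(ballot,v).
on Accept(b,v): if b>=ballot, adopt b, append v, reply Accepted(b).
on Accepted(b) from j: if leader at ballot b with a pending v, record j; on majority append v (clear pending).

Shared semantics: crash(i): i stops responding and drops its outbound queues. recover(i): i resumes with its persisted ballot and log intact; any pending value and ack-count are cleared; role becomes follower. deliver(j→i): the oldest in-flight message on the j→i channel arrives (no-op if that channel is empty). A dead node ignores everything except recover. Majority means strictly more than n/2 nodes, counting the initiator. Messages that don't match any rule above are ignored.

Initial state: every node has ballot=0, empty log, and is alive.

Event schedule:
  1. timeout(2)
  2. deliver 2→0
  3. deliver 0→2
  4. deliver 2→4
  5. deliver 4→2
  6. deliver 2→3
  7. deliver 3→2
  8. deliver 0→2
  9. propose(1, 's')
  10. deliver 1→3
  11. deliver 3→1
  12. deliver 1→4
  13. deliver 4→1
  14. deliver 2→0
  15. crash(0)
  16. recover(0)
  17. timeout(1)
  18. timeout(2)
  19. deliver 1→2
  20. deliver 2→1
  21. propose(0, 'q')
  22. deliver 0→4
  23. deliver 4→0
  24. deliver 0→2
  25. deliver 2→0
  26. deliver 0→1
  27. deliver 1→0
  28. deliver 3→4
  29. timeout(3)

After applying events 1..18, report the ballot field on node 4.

e1 timeout(2): 2[cand,b=7,-]
e2 deliver 2→0: 0[foll,b=7,-]
e3 deliver 0→2: ·
e4 deliver 2→4: 4[foll,b=7,-]
e5 deliver 4→2: 2[lead,b=7,-]
e6 deliver 2→3: 3[foll,b=7,-]
e7 deliver 3→2: ·
e8 deliver 0→2: ·
e9 propose(1,'s'): ·
e10 deliver 1→3: ·
e11 deliver 3→1: ·
e12 deliver 1→4: ·
e13 deliver 4→1: ·
e14 deliver 2→0: ·
e15 crash(0): 0[✗foll,b=7,-]
e16 recover(0): 0[foll,b=7,-]
e17 timeout(1): 1[cand,b=6,-]
e18 timeout(2): 2[cand,b=12,-]

7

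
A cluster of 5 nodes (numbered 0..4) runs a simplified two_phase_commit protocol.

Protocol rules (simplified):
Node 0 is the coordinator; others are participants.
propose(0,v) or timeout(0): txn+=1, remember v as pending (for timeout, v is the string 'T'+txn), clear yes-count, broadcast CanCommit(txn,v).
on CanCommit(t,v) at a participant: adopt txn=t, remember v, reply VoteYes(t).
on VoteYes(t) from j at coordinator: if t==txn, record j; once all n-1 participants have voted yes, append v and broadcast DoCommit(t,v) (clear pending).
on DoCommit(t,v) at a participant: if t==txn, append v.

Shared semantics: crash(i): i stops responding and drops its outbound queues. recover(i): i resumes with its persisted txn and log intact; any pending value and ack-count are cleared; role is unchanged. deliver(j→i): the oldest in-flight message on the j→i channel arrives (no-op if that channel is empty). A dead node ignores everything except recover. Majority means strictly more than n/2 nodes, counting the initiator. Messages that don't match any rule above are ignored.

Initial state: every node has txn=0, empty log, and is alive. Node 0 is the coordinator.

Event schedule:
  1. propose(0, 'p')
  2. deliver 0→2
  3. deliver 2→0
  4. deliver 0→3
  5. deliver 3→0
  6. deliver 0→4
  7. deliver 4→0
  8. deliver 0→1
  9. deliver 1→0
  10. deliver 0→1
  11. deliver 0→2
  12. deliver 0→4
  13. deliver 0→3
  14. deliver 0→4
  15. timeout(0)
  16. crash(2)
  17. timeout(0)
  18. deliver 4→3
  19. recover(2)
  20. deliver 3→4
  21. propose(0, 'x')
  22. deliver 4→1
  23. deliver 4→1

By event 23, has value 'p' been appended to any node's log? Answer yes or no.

1. propose(0,'p'):  <0:coor t1 ->
2. deliver 0→2:  <2:part t1 ->
3. deliver 2→0:  nop
4. deliver 0→3:  <3:part t1 ->
5. deliver 3→0:  nop
6. deliver 0→4:  <4:part t1 ->
7. deliver 4→0:  nop
8. deliver 0→1:  <1:part t1 ->
9. deliver 1→0:  <0:coor t1 p>
10. deliver 0→1:  <1:part t1 p>
11. deliver 0→2:  <2:part t1 p>
12. deliver 0→4:  <4:part t1 p>
13. deliver 0→3:  <3:part t1 p>
14. deliver 0→4:  nop
15. timeout(0):  <0:coor t2 p>
16. crash(2):  <2:✗part t1 p>
17. timeout(0):  <0:coor t3 p>
18. deliver 4→3:  nop
19. recover(2):  <2:part t1 p>
20. deliver 3→4:  nop
21. propose(0,'x'):  <0:coor t4 p>
22. deliver 4→1:  nop
23. deliver 4→1:  nop

yes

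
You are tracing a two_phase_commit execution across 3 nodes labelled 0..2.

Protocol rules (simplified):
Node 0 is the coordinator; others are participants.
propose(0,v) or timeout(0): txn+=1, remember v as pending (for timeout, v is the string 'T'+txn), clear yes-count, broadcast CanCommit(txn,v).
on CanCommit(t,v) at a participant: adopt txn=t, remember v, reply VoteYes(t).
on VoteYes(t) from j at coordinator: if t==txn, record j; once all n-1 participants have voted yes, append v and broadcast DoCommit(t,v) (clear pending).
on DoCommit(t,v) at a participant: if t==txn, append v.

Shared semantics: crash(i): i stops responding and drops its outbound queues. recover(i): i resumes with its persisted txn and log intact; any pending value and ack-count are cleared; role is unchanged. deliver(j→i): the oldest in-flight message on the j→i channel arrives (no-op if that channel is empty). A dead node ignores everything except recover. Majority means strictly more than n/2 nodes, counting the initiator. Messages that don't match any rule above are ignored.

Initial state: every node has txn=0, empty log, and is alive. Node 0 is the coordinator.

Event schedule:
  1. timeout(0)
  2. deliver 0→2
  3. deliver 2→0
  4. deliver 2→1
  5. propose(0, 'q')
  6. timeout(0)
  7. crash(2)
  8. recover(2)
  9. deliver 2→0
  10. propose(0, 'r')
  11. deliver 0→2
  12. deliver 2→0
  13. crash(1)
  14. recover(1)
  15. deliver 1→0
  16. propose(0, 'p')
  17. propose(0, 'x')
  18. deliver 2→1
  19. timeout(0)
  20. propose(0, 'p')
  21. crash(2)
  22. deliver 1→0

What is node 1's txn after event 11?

0

after 1 — timeout(0): n0:coor/t1/[-]
after 2 — deliver 0→2: n2:part/t1/[-]
after 3 — deliver 2→0: ·
after 4 — deliver 2→1: ·
after 5 — propose(0,'q'): n0:coor/t2/[-]
after 6 — timeout(0): n0:coor/t3/[-]
after 7 — crash(2): n2:✗part/t1/[-]
after 8 — recover(2): n2:part/t1/[-]
after 9 — deliver 2→0: ·
after 10 — propose(0,'r'): n0:coor/t4/[-]
after 11 — deliver 0→2: n2:part/t2/[-]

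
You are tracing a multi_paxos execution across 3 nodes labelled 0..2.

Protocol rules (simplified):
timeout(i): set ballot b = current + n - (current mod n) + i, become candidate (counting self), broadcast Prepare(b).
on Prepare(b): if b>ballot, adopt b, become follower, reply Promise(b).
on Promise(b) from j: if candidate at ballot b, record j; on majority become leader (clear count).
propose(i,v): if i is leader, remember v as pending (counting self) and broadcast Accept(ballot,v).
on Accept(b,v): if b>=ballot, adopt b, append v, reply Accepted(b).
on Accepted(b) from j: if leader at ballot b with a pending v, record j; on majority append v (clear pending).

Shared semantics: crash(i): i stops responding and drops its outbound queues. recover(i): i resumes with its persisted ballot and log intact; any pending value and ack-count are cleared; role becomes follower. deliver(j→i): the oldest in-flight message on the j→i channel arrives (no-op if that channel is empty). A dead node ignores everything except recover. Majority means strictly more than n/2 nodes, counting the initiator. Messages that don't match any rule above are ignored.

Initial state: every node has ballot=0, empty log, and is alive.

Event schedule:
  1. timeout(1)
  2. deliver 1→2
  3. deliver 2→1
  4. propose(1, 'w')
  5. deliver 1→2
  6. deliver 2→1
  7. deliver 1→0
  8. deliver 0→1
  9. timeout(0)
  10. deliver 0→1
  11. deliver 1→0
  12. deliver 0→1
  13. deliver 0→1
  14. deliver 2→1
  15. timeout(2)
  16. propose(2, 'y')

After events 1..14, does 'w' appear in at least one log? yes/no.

step 1 timeout(1): 1={cand,b=4,log=-}
step 2 deliver 1→2: 2={foll,b=4,log=-}
step 3 deliver 2→1: 1={lead,b=4,log=-}
step 4 propose(1,'w'): —
step 5 deliver 1→2: 2={foll,b=4,log=w}
step 6 deliver 2→1: 1={lead,b=4,log=w}
step 7 deliver 1→0: 0={foll,b=4,log=-}
step 8 deliver 0→1: —
step 9 timeout(0): 0={cand,b=6,log=-}
step 10 deliver 0→1: 1={foll,b=6,log=w}
step 11 deliver 1→0: —
step 12 deliver 0→1: —
step 13 deliver 0→1: —
step 14 deliver 2→1: —

yes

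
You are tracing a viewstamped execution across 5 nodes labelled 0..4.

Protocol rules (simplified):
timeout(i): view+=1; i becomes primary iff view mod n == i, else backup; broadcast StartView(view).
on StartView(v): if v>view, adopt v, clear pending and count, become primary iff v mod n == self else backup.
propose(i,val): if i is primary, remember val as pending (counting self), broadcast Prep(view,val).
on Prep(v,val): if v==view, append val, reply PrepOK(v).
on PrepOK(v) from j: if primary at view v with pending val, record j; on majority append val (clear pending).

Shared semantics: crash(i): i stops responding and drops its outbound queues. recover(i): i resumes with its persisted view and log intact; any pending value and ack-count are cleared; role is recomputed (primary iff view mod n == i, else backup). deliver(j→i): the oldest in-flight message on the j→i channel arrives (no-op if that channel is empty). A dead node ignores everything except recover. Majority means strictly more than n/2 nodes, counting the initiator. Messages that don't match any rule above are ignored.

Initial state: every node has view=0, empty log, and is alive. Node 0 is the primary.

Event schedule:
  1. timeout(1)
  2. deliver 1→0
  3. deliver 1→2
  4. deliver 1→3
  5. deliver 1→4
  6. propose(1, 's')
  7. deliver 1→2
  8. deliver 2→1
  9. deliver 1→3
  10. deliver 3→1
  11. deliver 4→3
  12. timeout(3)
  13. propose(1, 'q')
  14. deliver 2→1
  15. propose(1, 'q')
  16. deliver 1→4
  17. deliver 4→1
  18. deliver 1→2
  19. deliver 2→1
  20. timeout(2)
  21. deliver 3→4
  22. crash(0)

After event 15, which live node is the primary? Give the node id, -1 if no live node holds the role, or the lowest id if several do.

after 1 — timeout(1): n1:prim/v1/[-]
after 2 — deliver 1→0: n0:back/v1/[-]
after 3 — deliver 1→2: n2:back/v1/[-]
after 4 — deliver 1→3: n3:back/v1/[-]
after 5 — deliver 1→4: n4:back/v1/[-]
after 6 — propose(1,'s'): ·
after 7 — deliver 1→2: n2:back/v1/[s]
after 8 — deliver 2→1: ·
after 9 — deliver 1→3: n3:back/v1/[s]
after 10 — deliver 3→1: n1:prim/v1/[s]
after 11 — deliver 4→3: ·
after 12 — timeout(3): n3:back/v2/[s]
after 13 — propose(1,'q'): ·
after 14 — deliver 2→1: ·
after 15 — propose(1,'q'): ·

1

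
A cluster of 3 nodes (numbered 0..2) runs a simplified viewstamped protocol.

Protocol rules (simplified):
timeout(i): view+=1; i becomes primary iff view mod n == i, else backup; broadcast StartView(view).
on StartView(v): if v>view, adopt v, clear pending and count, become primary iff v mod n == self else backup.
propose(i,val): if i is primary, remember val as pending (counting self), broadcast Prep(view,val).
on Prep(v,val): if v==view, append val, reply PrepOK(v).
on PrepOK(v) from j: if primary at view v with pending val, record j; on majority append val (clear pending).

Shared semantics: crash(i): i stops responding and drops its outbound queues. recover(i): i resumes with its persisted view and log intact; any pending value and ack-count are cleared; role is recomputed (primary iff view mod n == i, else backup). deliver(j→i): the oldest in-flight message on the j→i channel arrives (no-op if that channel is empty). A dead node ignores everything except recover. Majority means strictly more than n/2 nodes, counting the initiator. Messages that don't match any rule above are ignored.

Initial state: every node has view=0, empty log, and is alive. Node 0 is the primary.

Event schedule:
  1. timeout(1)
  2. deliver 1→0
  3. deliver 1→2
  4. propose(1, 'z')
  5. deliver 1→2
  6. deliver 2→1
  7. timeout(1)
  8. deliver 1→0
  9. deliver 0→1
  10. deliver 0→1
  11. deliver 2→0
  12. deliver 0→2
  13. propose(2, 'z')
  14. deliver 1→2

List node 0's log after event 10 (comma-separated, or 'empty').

z

1. timeout(1):  <1:prim v1 ->
2. deliver 1→0:  <0:back v1 ->
3. deliver 1→2:  <2:back v1 ->
4. propose(1,'z'):  nop
5. deliver 1→2:  <2:back v1 z>
6. deliver 2→1:  <1:prim v1 z>
7. timeout(1):  <1:back v2 z>
8. deliver 1→0:  <0:back v1 z>
9. deliver 0→1:  nop
10. deliver 0→1:  nop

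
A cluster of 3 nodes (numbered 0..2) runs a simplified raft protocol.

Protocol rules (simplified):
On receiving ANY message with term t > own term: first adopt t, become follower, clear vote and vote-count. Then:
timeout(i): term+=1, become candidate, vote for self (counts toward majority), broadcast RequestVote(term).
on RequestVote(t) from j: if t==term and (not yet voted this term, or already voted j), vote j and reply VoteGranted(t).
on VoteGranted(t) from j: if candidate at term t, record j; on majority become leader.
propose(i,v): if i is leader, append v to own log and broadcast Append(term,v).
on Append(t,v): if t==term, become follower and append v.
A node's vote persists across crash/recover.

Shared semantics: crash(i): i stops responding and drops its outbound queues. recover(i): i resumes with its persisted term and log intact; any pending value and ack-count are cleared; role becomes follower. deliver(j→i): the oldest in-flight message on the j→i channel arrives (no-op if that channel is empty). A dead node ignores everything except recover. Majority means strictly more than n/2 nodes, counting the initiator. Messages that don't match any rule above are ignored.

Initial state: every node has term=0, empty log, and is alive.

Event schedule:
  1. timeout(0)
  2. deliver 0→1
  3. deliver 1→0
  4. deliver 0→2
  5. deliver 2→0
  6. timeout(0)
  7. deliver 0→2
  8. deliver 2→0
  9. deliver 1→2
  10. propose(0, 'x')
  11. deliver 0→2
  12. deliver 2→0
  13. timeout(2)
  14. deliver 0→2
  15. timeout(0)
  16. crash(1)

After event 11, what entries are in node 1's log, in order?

empty

[1] timeout(0) → N0(cand t1 [-])
[2] deliver 0→1 → N1(foll t1 [-])
[3] deliver 1→0 → N0(lead t1 [-])
[4] deliver 0→2 → N2(foll t1 [-])
[5] deliver 2→0 → ∅
[6] timeout(0) → N0(cand t2 [-])
[7] deliver 0→2 → N2(foll t2 [-])
[8] deliver 2→0 → N0(lead t2 [-])
[9] deliver 1→2 → ∅
[10] propose(0,'x') → N0(lead t2 [x])
[11] deliver 0→2 → N2(foll t2 [x])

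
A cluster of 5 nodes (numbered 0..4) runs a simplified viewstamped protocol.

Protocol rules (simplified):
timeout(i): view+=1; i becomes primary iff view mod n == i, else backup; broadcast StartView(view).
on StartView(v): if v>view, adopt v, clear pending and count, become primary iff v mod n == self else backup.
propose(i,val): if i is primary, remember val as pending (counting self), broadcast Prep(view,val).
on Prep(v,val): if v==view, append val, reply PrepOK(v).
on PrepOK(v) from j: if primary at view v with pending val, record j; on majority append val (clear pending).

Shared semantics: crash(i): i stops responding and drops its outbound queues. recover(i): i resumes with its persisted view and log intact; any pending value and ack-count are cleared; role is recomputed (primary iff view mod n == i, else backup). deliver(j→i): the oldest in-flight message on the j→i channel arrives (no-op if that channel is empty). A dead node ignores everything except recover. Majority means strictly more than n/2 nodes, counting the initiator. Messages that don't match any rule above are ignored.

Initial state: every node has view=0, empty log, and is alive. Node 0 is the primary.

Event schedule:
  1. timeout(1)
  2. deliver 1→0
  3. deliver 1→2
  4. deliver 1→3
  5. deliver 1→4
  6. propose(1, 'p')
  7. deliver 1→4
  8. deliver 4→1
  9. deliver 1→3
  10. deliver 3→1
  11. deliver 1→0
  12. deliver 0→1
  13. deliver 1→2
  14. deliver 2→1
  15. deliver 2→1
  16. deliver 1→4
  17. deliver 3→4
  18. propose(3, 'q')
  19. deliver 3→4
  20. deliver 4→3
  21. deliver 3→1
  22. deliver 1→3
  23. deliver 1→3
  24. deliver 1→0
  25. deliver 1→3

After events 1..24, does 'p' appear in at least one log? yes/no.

after 1 — timeout(1): n1:prim/v1/[-]
after 2 — deliver 1→0: n0:back/v1/[-]
after 3 — deliver 1→2: n2:back/v1/[-]
after 4 — deliver 1→3: n3:back/v1/[-]
after 5 — deliver 1→4: n4:back/v1/[-]
after 6 — propose(1,'p'): ·
after 7 — deliver 1→4: n4:back/v1/[p]
after 8 — deliver 4→1: ·
after 9 — deliver 1→3: n3:back/v1/[p]
after 10 — deliver 3→1: n1:prim/v1/[p]
after 11 — deliver 1→0: n0:back/v1/[p]
after 12 — deliver 0→1: ·
after 13 — deliver 1→2: n2:back/v1/[p]
after 14 — deliver 2→1: ·
after 15 — deliver 2→1: ·
after 16 — deliver 1→4: ·
after 17 — deliver 3→4: ·
after 18 — propose(3,'q'): ·
after 19 — deliver 3→4: ·
after 20 — deliver 4→3: ·
after 21 — deliver 3→1: ·
after 22 — deliver 1→3: ·
after 23 — deliver 1→3: ·
after 24 — deliver 1→0: ·

yes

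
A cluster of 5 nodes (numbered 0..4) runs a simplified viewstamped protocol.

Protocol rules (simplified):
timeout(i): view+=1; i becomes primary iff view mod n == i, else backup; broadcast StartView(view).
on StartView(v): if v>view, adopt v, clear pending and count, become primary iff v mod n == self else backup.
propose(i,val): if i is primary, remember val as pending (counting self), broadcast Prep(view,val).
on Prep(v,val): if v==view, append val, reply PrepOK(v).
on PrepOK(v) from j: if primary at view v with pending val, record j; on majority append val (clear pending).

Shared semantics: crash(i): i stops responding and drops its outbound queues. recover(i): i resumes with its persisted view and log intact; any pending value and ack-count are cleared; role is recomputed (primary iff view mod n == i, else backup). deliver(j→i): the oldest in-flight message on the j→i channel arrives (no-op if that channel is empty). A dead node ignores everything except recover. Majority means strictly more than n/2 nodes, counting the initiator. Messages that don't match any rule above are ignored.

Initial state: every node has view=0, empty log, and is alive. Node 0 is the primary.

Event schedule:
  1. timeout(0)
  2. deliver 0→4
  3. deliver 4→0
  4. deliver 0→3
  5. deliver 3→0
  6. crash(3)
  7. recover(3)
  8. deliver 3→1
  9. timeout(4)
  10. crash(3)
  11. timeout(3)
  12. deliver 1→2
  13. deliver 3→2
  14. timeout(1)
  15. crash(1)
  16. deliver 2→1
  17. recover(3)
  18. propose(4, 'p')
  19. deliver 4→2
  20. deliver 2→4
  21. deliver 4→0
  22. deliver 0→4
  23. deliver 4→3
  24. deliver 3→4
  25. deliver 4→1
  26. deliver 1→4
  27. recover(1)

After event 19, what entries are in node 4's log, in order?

e1 timeout(0): 0[back,v=1,-]
e2 deliver 0→4: 4[back,v=1,-]
e3 deliver 4→0: ·
e4 deliver 0→3: 3[back,v=1,-]
e5 deliver 3→0: ·
e6 crash(3): 3[✗back,v=1,-]
e7 recover(3): 3[back,v=1,-]
e8 deliver 3→1: ·
e9 timeout(4): 4[back,v=2,-]
e10 crash(3): 3[✗back,v=1,-]
e11 timeout(3): ·
e12 deliver 1→2: ·
e13 deliver 3→2: ·
e14 timeout(1): 1[prim,v=1,-]
e15 crash(1): 1[✗prim,v=1,-]
e16 deliver 2→1: ·
e17 recover(3): 3[back,v=1,-]
e18 propose(4,'p'): ·
e19 deliver 4→2: 2[prim,v=2,-]

empty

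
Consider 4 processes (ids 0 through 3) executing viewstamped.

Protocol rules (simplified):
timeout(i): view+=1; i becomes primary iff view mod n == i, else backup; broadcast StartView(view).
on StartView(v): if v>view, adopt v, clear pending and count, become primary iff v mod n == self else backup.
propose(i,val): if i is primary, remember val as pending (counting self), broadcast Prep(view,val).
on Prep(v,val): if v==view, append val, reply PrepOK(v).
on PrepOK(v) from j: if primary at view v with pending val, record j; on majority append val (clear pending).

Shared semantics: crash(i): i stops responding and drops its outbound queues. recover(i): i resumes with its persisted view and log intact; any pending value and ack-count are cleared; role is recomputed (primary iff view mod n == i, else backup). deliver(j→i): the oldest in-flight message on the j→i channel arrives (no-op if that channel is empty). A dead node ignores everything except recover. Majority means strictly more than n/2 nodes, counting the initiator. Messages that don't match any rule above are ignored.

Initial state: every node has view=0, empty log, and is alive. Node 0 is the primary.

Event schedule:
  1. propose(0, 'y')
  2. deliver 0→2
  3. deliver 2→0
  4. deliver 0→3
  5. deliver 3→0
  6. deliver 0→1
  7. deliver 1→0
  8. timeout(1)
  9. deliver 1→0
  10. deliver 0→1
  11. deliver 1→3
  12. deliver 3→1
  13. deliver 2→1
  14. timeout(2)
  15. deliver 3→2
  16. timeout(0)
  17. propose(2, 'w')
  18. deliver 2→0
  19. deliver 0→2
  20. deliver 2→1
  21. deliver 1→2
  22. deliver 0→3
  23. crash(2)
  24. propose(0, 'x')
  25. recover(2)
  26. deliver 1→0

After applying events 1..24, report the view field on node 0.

2

1. propose(0,'y'):  nop
2. deliver 0→2:  <2:back v0 y>
3. deliver 2→0:  nop
4. deliver 0→3:  <3:back v0 y>
5. deliver 3→0:  <0:prim v0 y>
6. deliver 0→1:  <1:back v0 y>
7. deliver 1→0:  nop
8. timeout(1):  <1:prim v1 y>
9. deliver 1→0:  <0:back v1 y>
10. deliver 0→1:  nop
11. deliver 1→3:  <3:back v1 y>
12. deliver 3→1:  nop
13. deliver 2→1:  nop
14. timeout(2):  <2:back v1 y>
15. deliver 3→2:  nop
16. timeout(0):  <0:back v2 y>
17. propose(2,'w'):  nop
18. deliver 2→0:  nop
19. deliver 0→2:  <2:prim v2 y>
20. deliver 2→1:  nop
21. deliver 1→2:  nop
22. deliver 0→3:  <3:back v2 y>
23. crash(2):  <2:✗prim v2 y>
24. propose(0,'x'):  nop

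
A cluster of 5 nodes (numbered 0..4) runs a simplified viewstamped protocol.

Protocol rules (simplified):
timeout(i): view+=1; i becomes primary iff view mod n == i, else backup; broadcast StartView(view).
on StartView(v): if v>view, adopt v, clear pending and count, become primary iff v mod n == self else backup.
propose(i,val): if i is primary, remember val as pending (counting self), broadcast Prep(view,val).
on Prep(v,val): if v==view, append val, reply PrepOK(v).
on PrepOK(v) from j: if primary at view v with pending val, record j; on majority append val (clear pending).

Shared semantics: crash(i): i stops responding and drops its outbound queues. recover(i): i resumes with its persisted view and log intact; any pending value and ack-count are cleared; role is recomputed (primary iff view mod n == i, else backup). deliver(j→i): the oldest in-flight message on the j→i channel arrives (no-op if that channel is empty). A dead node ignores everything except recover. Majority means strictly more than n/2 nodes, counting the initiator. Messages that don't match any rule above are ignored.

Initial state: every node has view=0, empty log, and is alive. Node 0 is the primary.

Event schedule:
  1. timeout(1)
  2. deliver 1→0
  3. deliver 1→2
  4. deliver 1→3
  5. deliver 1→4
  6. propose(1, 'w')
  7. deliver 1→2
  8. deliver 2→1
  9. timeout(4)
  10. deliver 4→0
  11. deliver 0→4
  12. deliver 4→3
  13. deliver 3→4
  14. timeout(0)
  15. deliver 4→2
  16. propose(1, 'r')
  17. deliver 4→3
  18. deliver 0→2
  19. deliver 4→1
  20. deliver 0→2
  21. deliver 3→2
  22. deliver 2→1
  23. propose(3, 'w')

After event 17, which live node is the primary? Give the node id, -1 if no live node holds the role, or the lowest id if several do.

after 1 — timeout(1): n1:prim/v1/[-]
after 2 — deliver 1→0: n0:back/v1/[-]
after 3 — deliver 1→2: n2:back/v1/[-]
after 4 — deliver 1→3: n3:back/v1/[-]
after 5 — deliver 1→4: n4:back/v1/[-]
after 6 — propose(1,'w'): ·
after 7 — deliver 1→2: n2:back/v1/[w]
after 8 — deliver 2→1: ·
after 9 — timeout(4): n4:back/v2/[-]
after 10 — deliver 4→0: n0:back/v2/[-]
after 11 — deliver 0→4: ·
after 12 — deliver 4→3: n3:back/v2/[-]
after 13 — deliver 3→4: ·
after 14 — timeout(0): n0:back/v3/[-]
after 15 — deliver 4→2: n2:prim/v2/[w]
after 16 — propose(1,'r'): ·
after 17 — deliver 4→3: ·

1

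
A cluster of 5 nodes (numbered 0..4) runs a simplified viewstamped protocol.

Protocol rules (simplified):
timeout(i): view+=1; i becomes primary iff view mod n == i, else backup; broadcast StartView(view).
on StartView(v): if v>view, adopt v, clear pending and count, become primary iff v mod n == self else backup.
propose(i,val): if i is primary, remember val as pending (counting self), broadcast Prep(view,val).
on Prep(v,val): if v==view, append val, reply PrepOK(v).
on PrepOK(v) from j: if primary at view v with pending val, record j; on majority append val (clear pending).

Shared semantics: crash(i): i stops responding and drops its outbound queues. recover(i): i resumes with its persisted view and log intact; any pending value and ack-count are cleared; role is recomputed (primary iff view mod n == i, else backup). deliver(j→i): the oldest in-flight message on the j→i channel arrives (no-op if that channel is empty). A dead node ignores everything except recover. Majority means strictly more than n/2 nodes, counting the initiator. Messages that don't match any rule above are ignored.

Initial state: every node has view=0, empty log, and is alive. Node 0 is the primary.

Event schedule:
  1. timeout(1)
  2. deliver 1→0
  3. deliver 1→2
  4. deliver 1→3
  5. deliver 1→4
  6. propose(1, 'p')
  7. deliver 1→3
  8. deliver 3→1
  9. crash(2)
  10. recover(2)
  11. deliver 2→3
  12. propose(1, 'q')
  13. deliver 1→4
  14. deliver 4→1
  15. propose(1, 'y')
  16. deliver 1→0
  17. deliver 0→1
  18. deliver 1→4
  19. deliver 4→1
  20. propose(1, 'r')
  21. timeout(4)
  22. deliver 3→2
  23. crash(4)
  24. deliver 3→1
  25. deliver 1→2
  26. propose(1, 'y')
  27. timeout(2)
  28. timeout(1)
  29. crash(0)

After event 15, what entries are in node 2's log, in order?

empty

step 1 timeout(1): 1={prim,v=1,log=-}
step 2 deliver 1→0: 0={back,v=1,log=-}
step 3 deliver 1→2: 2={back,v=1,log=-}
step 4 deliver 1→3: 3={back,v=1,log=-}
step 5 deliver 1→4: 4={back,v=1,log=-}
step 6 propose(1,'p'): —
step 7 deliver 1→3: 3={back,v=1,log=p}
step 8 deliver 3→1: —
step 9 crash(2): 2={✗back,v=1,log=-}
step 10 recover(2): 2={back,v=1,log=-}
step 11 deliver 2→3: —
step 12 propose(1,'q'): —
step 13 deliver 1→4: 4={back,v=1,log=p}
step 14 deliver 4→1: —
step 15 propose(1,'y'): —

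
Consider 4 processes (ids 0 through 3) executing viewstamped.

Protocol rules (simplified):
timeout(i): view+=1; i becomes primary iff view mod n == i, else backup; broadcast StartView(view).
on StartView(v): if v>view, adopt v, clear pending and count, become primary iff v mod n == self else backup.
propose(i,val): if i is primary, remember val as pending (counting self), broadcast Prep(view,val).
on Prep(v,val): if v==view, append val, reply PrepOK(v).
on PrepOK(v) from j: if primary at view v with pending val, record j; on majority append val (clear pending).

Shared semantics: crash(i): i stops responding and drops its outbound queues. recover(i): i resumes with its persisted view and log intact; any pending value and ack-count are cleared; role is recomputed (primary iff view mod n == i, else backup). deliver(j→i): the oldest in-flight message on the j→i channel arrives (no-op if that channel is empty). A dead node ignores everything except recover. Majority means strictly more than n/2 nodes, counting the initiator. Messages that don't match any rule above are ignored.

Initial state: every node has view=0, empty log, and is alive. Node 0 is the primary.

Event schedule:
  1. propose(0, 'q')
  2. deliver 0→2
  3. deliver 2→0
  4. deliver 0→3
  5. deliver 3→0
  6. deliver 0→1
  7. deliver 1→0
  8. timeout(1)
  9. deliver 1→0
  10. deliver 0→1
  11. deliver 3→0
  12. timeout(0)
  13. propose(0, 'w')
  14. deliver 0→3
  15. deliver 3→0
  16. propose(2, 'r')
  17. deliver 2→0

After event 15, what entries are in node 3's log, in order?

q

e1 propose(0,'q'): ·
e2 deliver 0→2: 2[back,v=0,q]
e3 deliver 2→0: ·
e4 deliver 0→3: 3[back,v=0,q]
e5 deliver 3→0: 0[prim,v=0,q]
e6 deliver 0→1: 1[back,v=0,q]
e7 deliver 1→0: ·
e8 timeout(1): 1[prim,v=1,q]
e9 deliver 1→0: 0[back,v=1,q]
e10 deliver 0→1: ·
e11 deliver 3→0: ·
e12 timeout(0): 0[back,v=2,q]
e13 propose(0,'w'): ·
e14 deliver 0→3: 3[back,v=2,q]
e15 deliver 3→0: ·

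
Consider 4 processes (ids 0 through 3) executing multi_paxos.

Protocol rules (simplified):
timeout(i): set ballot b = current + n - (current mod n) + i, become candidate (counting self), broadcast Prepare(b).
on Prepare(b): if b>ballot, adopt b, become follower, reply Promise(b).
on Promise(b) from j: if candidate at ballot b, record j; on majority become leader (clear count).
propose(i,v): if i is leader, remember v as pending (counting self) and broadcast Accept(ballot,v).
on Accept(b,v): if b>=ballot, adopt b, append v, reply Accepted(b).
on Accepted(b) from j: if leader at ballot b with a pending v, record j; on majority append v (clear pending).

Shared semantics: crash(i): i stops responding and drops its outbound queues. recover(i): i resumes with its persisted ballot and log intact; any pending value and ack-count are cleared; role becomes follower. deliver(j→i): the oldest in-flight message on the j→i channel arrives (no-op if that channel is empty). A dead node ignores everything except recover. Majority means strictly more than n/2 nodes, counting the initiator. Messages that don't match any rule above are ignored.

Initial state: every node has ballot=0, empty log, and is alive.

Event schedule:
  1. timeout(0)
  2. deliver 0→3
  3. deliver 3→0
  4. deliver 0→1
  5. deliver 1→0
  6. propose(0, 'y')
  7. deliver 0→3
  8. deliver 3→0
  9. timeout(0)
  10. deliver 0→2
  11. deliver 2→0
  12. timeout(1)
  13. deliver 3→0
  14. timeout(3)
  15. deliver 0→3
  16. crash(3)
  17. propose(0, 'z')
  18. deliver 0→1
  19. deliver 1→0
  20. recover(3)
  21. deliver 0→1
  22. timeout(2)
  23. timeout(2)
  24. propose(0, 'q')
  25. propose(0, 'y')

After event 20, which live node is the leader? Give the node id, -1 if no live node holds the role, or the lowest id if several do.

step 1 timeout(0): 0={cand,b=4,log=-}
step 2 deliver 0→3: 3={foll,b=4,log=-}
step 3 deliver 3→0: —
step 4 deliver 0→1: 1={foll,b=4,log=-}
step 5 deliver 1→0: 0={lead,b=4,log=-}
step 6 propose(0,'y'): —
step 7 deliver 0→3: 3={foll,b=4,log=y}
step 8 deliver 3→0: —
step 9 timeout(0): 0={cand,b=8,log=-}
step 10 deliver 0→2: 2={foll,b=4,log=-}
step 11 deliver 2→0: —
step 12 timeout(1): 1={cand,b=9,log=-}
step 13 deliver 3→0: —
step 14 timeout(3): 3={cand,b=11,log=y}
step 15 deliver 0→3: —
step 16 crash(3): 3={✗cand,b=11,log=y}
step 17 propose(0,'z'): —
step 18 deliver 0→1: —
step 19 deliver 1→0: 0={foll,b=9,log=-}
step 20 recover(3): 3={foll,b=11,log=y}

-1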